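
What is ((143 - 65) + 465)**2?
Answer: 294849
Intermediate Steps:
((143 - 65) + 465)**2 = (78 + 465)**2 = 543**2 = 294849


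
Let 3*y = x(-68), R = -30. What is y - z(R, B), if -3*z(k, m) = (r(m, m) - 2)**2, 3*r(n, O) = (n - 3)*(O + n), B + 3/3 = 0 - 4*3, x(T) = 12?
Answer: 168208/27 ≈ 6229.9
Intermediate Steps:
B = -13 (B = -1 + (0 - 4*3) = -1 + (0 - 12) = -1 - 12 = -13)
r(n, O) = (-3 + n)*(O + n)/3 (r(n, O) = ((n - 3)*(O + n))/3 = ((-3 + n)*(O + n))/3 = (-3 + n)*(O + n)/3)
y = 4 (y = (1/3)*12 = 4)
z(k, m) = -(-2 - 2*m + 2*m**2/3)**2/3 (z(k, m) = -((-m - m + m**2/3 + m*m/3) - 2)**2/3 = -((-m - m + m**2/3 + m**2/3) - 2)**2/3 = -((-2*m + 2*m**2/3) - 2)**2/3 = -(-2 - 2*m + 2*m**2/3)**2/3)
y - z(R, B) = 4 - (-4)*(3 - 1*(-13)**2 + 3*(-13))**2/27 = 4 - (-4)*(3 - 1*169 - 39)**2/27 = 4 - (-4)*(3 - 169 - 39)**2/27 = 4 - (-4)*(-205)**2/27 = 4 - (-4)*42025/27 = 4 - 1*(-168100/27) = 4 + 168100/27 = 168208/27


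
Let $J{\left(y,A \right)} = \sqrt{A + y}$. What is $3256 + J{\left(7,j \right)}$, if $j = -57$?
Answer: $3256 + 5 i \sqrt{2} \approx 3256.0 + 7.0711 i$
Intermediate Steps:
$3256 + J{\left(7,j \right)} = 3256 + \sqrt{-57 + 7} = 3256 + \sqrt{-50} = 3256 + 5 i \sqrt{2}$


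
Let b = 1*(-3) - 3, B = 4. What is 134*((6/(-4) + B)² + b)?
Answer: 67/2 ≈ 33.500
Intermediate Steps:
b = -6 (b = -3 - 3 = -6)
134*((6/(-4) + B)² + b) = 134*((6/(-4) + 4)² - 6) = 134*((6*(-¼) + 4)² - 6) = 134*((-3/2 + 4)² - 6) = 134*((5/2)² - 6) = 134*(25/4 - 6) = 134*(¼) = 67/2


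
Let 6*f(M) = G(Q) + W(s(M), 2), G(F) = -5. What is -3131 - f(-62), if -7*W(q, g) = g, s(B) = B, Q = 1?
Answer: -131465/42 ≈ -3130.1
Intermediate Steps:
W(q, g) = -g/7
f(M) = -37/42 (f(M) = (-5 - ⅐*2)/6 = (-5 - 2/7)/6 = (⅙)*(-37/7) = -37/42)
-3131 - f(-62) = -3131 - 1*(-37/42) = -3131 + 37/42 = -131465/42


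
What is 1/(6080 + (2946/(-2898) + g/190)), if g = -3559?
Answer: 91770/556149313 ≈ 0.00016501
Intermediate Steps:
1/(6080 + (2946/(-2898) + g/190)) = 1/(6080 + (2946/(-2898) - 3559/190)) = 1/(6080 + (2946*(-1/2898) - 3559*1/190)) = 1/(6080 + (-491/483 - 3559/190)) = 1/(6080 - 1812287/91770) = 1/(556149313/91770) = 91770/556149313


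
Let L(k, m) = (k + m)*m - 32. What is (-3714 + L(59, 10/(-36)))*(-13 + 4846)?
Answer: -218199031/12 ≈ -1.8183e+7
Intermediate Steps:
L(k, m) = -32 + m*(k + m) (L(k, m) = m*(k + m) - 32 = -32 + m*(k + m))
(-3714 + L(59, 10/(-36)))*(-13 + 4846) = (-3714 + (-32 + (10/(-36))**2 + 59*(10/(-36))))*(-13 + 4846) = (-3714 + (-32 + (10*(-1/36))**2 + 59*(10*(-1/36))))*4833 = (-3714 + (-32 + (-5/18)**2 + 59*(-5/18)))*4833 = (-3714 + (-32 + 25/324 - 295/18))*4833 = (-3714 - 15653/324)*4833 = -1218989/324*4833 = -218199031/12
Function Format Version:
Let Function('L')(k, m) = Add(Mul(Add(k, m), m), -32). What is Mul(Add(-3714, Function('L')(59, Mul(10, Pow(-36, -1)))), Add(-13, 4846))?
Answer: Rational(-218199031, 12) ≈ -1.8183e+7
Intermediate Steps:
Function('L')(k, m) = Add(-32, Mul(m, Add(k, m))) (Function('L')(k, m) = Add(Mul(m, Add(k, m)), -32) = Add(-32, Mul(m, Add(k, m))))
Mul(Add(-3714, Function('L')(59, Mul(10, Pow(-36, -1)))), Add(-13, 4846)) = Mul(Add(-3714, Add(-32, Pow(Mul(10, Pow(-36, -1)), 2), Mul(59, Mul(10, Pow(-36, -1))))), Add(-13, 4846)) = Mul(Add(-3714, Add(-32, Pow(Mul(10, Rational(-1, 36)), 2), Mul(59, Mul(10, Rational(-1, 36))))), 4833) = Mul(Add(-3714, Add(-32, Pow(Rational(-5, 18), 2), Mul(59, Rational(-5, 18)))), 4833) = Mul(Add(-3714, Add(-32, Rational(25, 324), Rational(-295, 18))), 4833) = Mul(Add(-3714, Rational(-15653, 324)), 4833) = Mul(Rational(-1218989, 324), 4833) = Rational(-218199031, 12)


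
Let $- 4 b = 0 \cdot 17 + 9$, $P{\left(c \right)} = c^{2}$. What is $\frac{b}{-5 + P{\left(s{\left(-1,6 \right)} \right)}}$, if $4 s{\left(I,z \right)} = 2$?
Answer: $\frac{9}{19} \approx 0.47368$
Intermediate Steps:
$s{\left(I,z \right)} = \frac{1}{2}$ ($s{\left(I,z \right)} = \frac{1}{4} \cdot 2 = \frac{1}{2}$)
$b = - \frac{9}{4}$ ($b = - \frac{0 \cdot 17 + 9}{4} = - \frac{0 + 9}{4} = \left(- \frac{1}{4}\right) 9 = - \frac{9}{4} \approx -2.25$)
$\frac{b}{-5 + P{\left(s{\left(-1,6 \right)} \right)}} = - \frac{9}{4 \left(-5 + \left(\frac{1}{2}\right)^{2}\right)} = - \frac{9}{4 \left(-5 + \frac{1}{4}\right)} = - \frac{9}{4 \left(- \frac{19}{4}\right)} = \left(- \frac{9}{4}\right) \left(- \frac{4}{19}\right) = \frac{9}{19}$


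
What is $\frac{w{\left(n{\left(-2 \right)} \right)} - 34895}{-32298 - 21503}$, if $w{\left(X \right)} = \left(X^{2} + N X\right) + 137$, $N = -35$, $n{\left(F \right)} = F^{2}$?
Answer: $\frac{34882}{53801} \approx 0.64835$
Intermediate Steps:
$w{\left(X \right)} = 137 + X^{2} - 35 X$ ($w{\left(X \right)} = \left(X^{2} - 35 X\right) + 137 = 137 + X^{2} - 35 X$)
$\frac{w{\left(n{\left(-2 \right)} \right)} - 34895}{-32298 - 21503} = \frac{\left(137 + \left(\left(-2\right)^{2}\right)^{2} - 35 \left(-2\right)^{2}\right) - 34895}{-32298 - 21503} = \frac{\left(137 + 4^{2} - 140\right) - 34895}{-53801} = \left(\left(137 + 16 - 140\right) - 34895\right) \left(- \frac{1}{53801}\right) = \left(13 - 34895\right) \left(- \frac{1}{53801}\right) = \left(-34882\right) \left(- \frac{1}{53801}\right) = \frac{34882}{53801}$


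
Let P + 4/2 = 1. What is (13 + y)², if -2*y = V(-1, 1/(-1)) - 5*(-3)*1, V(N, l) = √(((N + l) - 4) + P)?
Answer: (11 - I*√7)²/4 ≈ 28.5 - 14.552*I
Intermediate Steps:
P = -1 (P = -2 + 1 = -1)
V(N, l) = √(-5 + N + l) (V(N, l) = √(((N + l) - 4) - 1) = √((-4 + N + l) - 1) = √(-5 + N + l))
y = -15/2 - I*√7/2 (y = -(√(-5 - 1 + 1/(-1)) - 5*(-3)*1)/2 = -(√(-5 - 1 - 1) + 15*1)/2 = -(√(-7) + 15)/2 = -(I*√7 + 15)/2 = -(15 + I*√7)/2 = -15/2 - I*√7/2 ≈ -7.5 - 1.3229*I)
(13 + y)² = (13 + (-15/2 - I*√7/2))² = (11/2 - I*√7/2)²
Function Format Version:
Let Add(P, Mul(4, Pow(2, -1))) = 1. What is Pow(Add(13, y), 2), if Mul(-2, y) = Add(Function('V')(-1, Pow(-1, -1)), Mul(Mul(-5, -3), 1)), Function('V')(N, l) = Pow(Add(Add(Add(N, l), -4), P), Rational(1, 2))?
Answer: Mul(Rational(1, 4), Pow(Add(11, Mul(-1, I, Pow(7, Rational(1, 2)))), 2)) ≈ Add(28.500, Mul(-14.552, I))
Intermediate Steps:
P = -1 (P = Add(-2, 1) = -1)
Function('V')(N, l) = Pow(Add(-5, N, l), Rational(1, 2)) (Function('V')(N, l) = Pow(Add(Add(Add(N, l), -4), -1), Rational(1, 2)) = Pow(Add(Add(-4, N, l), -1), Rational(1, 2)) = Pow(Add(-5, N, l), Rational(1, 2)))
y = Add(Rational(-15, 2), Mul(Rational(-1, 2), I, Pow(7, Rational(1, 2)))) (y = Mul(Rational(-1, 2), Add(Pow(Add(-5, -1, Pow(-1, -1)), Rational(1, 2)), Mul(Mul(-5, -3), 1))) = Mul(Rational(-1, 2), Add(Pow(Add(-5, -1, -1), Rational(1, 2)), Mul(15, 1))) = Mul(Rational(-1, 2), Add(Pow(-7, Rational(1, 2)), 15)) = Mul(Rational(-1, 2), Add(Mul(I, Pow(7, Rational(1, 2))), 15)) = Mul(Rational(-1, 2), Add(15, Mul(I, Pow(7, Rational(1, 2))))) = Add(Rational(-15, 2), Mul(Rational(-1, 2), I, Pow(7, Rational(1, 2)))) ≈ Add(-7.5000, Mul(-1.3229, I)))
Pow(Add(13, y), 2) = Pow(Add(13, Add(Rational(-15, 2), Mul(Rational(-1, 2), I, Pow(7, Rational(1, 2))))), 2) = Pow(Add(Rational(11, 2), Mul(Rational(-1, 2), I, Pow(7, Rational(1, 2)))), 2)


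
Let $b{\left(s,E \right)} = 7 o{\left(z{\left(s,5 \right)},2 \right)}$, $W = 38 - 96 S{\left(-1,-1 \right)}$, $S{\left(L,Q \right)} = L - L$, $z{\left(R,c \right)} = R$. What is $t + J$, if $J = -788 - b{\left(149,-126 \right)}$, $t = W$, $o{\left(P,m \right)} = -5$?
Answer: $-715$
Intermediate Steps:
$S{\left(L,Q \right)} = 0$
$W = 38$ ($W = 38 - 0 = 38 + 0 = 38$)
$t = 38$
$b{\left(s,E \right)} = -35$ ($b{\left(s,E \right)} = 7 \left(-5\right) = -35$)
$J = -753$ ($J = -788 - -35 = -788 + 35 = -753$)
$t + J = 38 - 753 = -715$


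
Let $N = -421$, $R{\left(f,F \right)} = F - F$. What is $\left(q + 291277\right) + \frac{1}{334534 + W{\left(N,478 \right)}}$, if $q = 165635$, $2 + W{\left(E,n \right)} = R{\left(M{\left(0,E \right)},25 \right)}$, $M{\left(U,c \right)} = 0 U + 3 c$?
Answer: $\frac{152851685185}{334532} \approx 4.5691 \cdot 10^{5}$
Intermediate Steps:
$M{\left(U,c \right)} = 3 c$ ($M{\left(U,c \right)} = 0 + 3 c = 3 c$)
$R{\left(f,F \right)} = 0$
$W{\left(E,n \right)} = -2$ ($W{\left(E,n \right)} = -2 + 0 = -2$)
$\left(q + 291277\right) + \frac{1}{334534 + W{\left(N,478 \right)}} = \left(165635 + 291277\right) + \frac{1}{334534 - 2} = 456912 + \frac{1}{334532} = \frac{152851685185}{334532}$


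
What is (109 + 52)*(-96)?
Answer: -15456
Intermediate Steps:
(109 + 52)*(-96) = 161*(-96) = -15456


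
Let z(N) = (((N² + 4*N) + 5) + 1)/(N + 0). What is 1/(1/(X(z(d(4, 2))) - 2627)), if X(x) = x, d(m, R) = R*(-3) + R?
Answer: -5257/2 ≈ -2628.5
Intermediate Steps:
d(m, R) = -2*R (d(m, R) = -3*R + R = -2*R)
z(N) = (6 + N² + 4*N)/N (z(N) = ((5 + N² + 4*N) + 1)/N = (6 + N² + 4*N)/N)
1/(1/(X(z(d(4, 2))) - 2627)) = 1/(1/((4 - 2*2 + 6/((-2*2))) - 2627)) = 1/(1/((4 - 4 + 6/(-4)) - 2627)) = 1/(1/((4 - 4 + 6*(-¼)) - 2627)) = 1/(1/((4 - 4 - 3/2) - 2627)) = 1/(1/(-3/2 - 2627)) = 1/(1/(-5257/2)) = 1/(-2/5257) = -5257/2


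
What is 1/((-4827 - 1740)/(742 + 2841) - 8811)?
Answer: -3583/31576380 ≈ -0.00011347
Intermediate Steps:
1/((-4827 - 1740)/(742 + 2841) - 8811) = 1/(-6567/3583 - 8811) = 1/(-31576380/3583) = -3583/31576380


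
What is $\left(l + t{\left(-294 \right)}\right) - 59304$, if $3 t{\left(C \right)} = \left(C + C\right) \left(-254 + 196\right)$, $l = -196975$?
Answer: $-244911$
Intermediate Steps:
$t{\left(C \right)} = - \frac{116 C}{3}$ ($t{\left(C \right)} = \frac{\left(C + C\right) \left(-254 + 196\right)}{3} = \frac{2 C \left(-58\right)}{3} = \frac{\left(-116\right) C}{3} = - \frac{116 C}{3}$)
$\left(l + t{\left(-294 \right)}\right) - 59304 = \left(-196975 - -11368\right) - 59304 = \left(-196975 + 11368\right) - 59304 = -185607 - 59304 = -244911$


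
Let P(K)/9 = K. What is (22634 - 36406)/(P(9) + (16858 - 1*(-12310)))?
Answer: -1252/2659 ≈ -0.47085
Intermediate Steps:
P(K) = 9*K
(22634 - 36406)/(P(9) + (16858 - 1*(-12310))) = (22634 - 36406)/(9*9 + (16858 - 1*(-12310))) = -13772/(81 + (16858 + 12310)) = -13772/(81 + 29168) = -13772/29249 = -13772*1/29249 = -1252/2659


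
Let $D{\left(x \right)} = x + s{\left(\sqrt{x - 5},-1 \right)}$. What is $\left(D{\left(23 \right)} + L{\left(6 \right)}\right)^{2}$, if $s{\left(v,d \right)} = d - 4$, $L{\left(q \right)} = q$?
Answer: $576$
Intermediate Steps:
$s{\left(v,d \right)} = -4 + d$
$D{\left(x \right)} = -5 + x$ ($D{\left(x \right)} = x - 5 = -5 + x$)
$\left(D{\left(23 \right)} + L{\left(6 \right)}\right)^{2} = \left(\left(-5 + 23\right) + 6\right)^{2} = \left(18 + 6\right)^{2} = 24^{2} = 576$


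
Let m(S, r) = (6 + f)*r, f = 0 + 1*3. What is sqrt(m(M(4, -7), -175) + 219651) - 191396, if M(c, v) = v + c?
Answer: -191396 + 2*sqrt(54519) ≈ -1.9093e+5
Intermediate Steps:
M(c, v) = c + v
f = 3 (f = 0 + 3 = 3)
m(S, r) = 9*r (m(S, r) = (6 + 3)*r = 9*r)
sqrt(m(M(4, -7), -175) + 219651) - 191396 = sqrt(9*(-175) + 219651) - 191396 = sqrt(-1575 + 219651) - 191396 = sqrt(218076) - 191396 = 2*sqrt(54519) - 191396 = -191396 + 2*sqrt(54519)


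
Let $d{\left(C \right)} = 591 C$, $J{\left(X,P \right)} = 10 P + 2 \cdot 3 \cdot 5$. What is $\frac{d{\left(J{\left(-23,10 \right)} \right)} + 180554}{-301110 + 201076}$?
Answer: $- \frac{128692}{50017} \approx -2.573$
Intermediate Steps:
$J{\left(X,P \right)} = 30 + 10 P$ ($J{\left(X,P \right)} = 10 P + 6 \cdot 5 = 10 P + 30 = 30 + 10 P$)
$\frac{d{\left(J{\left(-23,10 \right)} \right)} + 180554}{-301110 + 201076} = \frac{591 \left(30 + 10 \cdot 10\right) + 180554}{-301110 + 201076} = \frac{591 \left(30 + 100\right) + 180554}{-100034} = \left(591 \cdot 130 + 180554\right) \left(- \frac{1}{100034}\right) = \left(76830 + 180554\right) \left(- \frac{1}{100034}\right) = 257384 \left(- \frac{1}{100034}\right) = - \frac{128692}{50017}$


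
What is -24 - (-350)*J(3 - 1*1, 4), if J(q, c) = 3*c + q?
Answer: 4876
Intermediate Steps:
J(q, c) = q + 3*c
-24 - (-350)*J(3 - 1*1, 4) = -24 - (-350)*((3 - 1*1) + 3*4) = -24 - (-350)*((3 - 1) + 12) = -24 - (-350)*(2 + 12) = -24 - (-350)*14 = -24 - 50*(-98) = -24 + 4900 = 4876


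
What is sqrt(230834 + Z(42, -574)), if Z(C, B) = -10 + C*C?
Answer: 2*sqrt(58147) ≈ 482.27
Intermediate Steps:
Z(C, B) = -10 + C**2
sqrt(230834 + Z(42, -574)) = sqrt(230834 + (-10 + 42**2)) = sqrt(230834 + (-10 + 1764)) = sqrt(230834 + 1754) = sqrt(232588) = 2*sqrt(58147)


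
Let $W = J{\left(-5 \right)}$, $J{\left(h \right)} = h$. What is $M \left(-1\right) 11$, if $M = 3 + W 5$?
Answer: $242$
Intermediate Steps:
$W = -5$
$M = -22$ ($M = 3 - 25 = -22$)
$M \left(-1\right) 11 = \left(-22\right) \left(-1\right) 11 = 22 \cdot 11 = 242$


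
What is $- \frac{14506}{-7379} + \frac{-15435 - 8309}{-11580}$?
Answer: $\frac{85796614}{21362205} \approx 4.0163$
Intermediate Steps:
$- \frac{14506}{-7379} + \frac{-15435 - 8309}{-11580} = \left(-14506\right) \left(- \frac{1}{7379}\right) - - \frac{5936}{2895} = \frac{14506}{7379} + \frac{5936}{2895} = \frac{85796614}{21362205}$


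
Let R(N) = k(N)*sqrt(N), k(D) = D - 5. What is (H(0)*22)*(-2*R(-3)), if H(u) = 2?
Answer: 704*I*sqrt(3) ≈ 1219.4*I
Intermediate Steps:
k(D) = -5 + D
R(N) = sqrt(N)*(-5 + N) (R(N) = (-5 + N)*sqrt(N) = sqrt(N)*(-5 + N))
(H(0)*22)*(-2*R(-3)) = (2*22)*(-2*sqrt(-3)*(-5 - 3)) = 44*(-2*I*sqrt(3)*(-8)) = 44*(-(-16)*I*sqrt(3)) = 44*(16*I*sqrt(3)) = 704*I*sqrt(3)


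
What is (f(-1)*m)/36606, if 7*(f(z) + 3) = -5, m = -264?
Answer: 1144/42707 ≈ 0.026787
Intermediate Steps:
f(z) = -26/7 (f(z) = -3 + (⅐)*(-5) = -3 - 5/7 = -26/7)
(f(-1)*m)/36606 = -26/7*(-264)/36606 = (6864/7)*(1/36606) = 1144/42707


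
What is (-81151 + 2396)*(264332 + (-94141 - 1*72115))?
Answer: -7723975380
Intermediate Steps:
(-81151 + 2396)*(264332 + (-94141 - 1*72115)) = -78755*(264332 + (-94141 - 72115)) = -78755*(264332 - 166256) = -78755*98076 = -7723975380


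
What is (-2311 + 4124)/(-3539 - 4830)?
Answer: -1813/8369 ≈ -0.21663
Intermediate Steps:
(-2311 + 4124)/(-3539 - 4830) = 1813/(-8369) = 1813*(-1/8369) = -1813/8369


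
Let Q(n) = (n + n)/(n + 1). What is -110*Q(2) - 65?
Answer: -635/3 ≈ -211.67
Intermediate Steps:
Q(n) = 2*n/(1 + n) (Q(n) = (2*n)/(1 + n) = 2*n/(1 + n))
-110*Q(2) - 65 = -220*2/(1 + 2) - 65 = -220*2/3 - 65 = -110*4/3 - 65 = -440/3 - 65 = -635/3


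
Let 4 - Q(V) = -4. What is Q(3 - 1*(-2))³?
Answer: 512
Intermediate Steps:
Q(V) = 8 (Q(V) = 4 - 1*(-4) = 4 + 4 = 8)
Q(3 - 1*(-2))³ = 8³ = 512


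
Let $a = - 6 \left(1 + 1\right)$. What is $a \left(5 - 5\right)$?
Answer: $0$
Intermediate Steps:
$a = -12$ ($a = \left(-6\right) 2 = -12$)
$a \left(5 - 5\right) = - 12 \left(5 - 5\right) = \left(-12\right) 0 = 0$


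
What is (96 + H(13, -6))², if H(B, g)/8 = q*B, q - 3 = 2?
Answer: 379456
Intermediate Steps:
q = 5 (q = 3 + 2 = 5)
H(B, g) = 40*B (H(B, g) = 8*(5*B) = 40*B)
(96 + H(13, -6))² = (96 + 40*13)² = (96 + 520)² = 616² = 379456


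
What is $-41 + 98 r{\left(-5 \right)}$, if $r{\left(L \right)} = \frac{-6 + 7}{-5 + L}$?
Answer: $- \frac{254}{5} \approx -50.8$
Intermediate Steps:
$r{\left(L \right)} = \frac{1}{-5 + L}$ ($r{\left(L \right)} = 1 \frac{1}{-5 + L} = \frac{1}{-5 + L}$)
$-41 + 98 r{\left(-5 \right)} = -41 + \frac{98}{-5 - 5} = -41 + \frac{98}{-10} = -41 + 98 \left(- \frac{1}{10}\right) = -41 - \frac{49}{5} = - \frac{254}{5}$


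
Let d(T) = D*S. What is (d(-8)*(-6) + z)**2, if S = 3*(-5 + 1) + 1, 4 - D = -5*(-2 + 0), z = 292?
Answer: 10816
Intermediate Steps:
D = -6 (D = 4 - (-5)*(-2 + 0) = 4 - (-5)*(-2) = 4 - 1*10 = 4 - 10 = -6)
S = -11 (S = 3*(-4) + 1 = -12 + 1 = -11)
d(T) = 66 (d(T) = -6*(-11) = 66)
(d(-8)*(-6) + z)**2 = (66*(-6) + 292)**2 = (-396 + 292)**2 = (-104)**2 = 10816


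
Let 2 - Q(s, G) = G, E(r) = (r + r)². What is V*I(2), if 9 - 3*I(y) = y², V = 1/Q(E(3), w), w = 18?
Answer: -5/48 ≈ -0.10417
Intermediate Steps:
E(r) = 4*r² (E(r) = (2*r)² = 4*r²)
Q(s, G) = 2 - G
V = -1/16 (V = 1/(2 - 1*18) = 1/(2 - 18) = 1/(-16) = -1/16 ≈ -0.062500)
I(y) = 3 - y²/3
V*I(2) = -(3 - ⅓*2²)/16 = -(3 - ⅓*4)/16 = -(3 - 4/3)/16 = -1/16*5/3 = -5/48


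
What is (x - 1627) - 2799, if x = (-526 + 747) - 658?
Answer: -4863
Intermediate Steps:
x = -437 (x = 221 - 658 = -437)
(x - 1627) - 2799 = (-437 - 1627) - 2799 = -2064 - 2799 = -4863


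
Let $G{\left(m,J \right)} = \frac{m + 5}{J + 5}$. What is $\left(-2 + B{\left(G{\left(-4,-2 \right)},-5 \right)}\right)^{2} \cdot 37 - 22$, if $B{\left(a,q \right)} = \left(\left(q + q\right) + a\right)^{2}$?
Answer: $\frac{25059391}{81} \approx 3.0938 \cdot 10^{5}$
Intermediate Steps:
$G{\left(m,J \right)} = \frac{5 + m}{5 + J}$
$B{\left(a,q \right)} = \left(a + 2 q\right)^{2}$ ($B{\left(a,q \right)} = \left(2 q + a\right)^{2} = \left(a + 2 q\right)^{2}$)
$\left(-2 + B{\left(G{\left(-4,-2 \right)},-5 \right)}\right)^{2} \cdot 37 - 22 = \left(-2 + \left(\frac{5 - 4}{5 - 2} + 2 \left(-5\right)\right)^{2}\right)^{2} \cdot 37 - 22 = \left(-2 + \left(\frac{1}{3} \cdot 1 - 10\right)^{2}\right)^{2} \cdot 37 - 22 = \left(-2 + \left(\frac{1}{3} - 10\right)^{2}\right)^{2} \cdot 37 - 22 = \left(-2 + \left(- \frac{29}{3}\right)^{2}\right)^{2} \cdot 37 - 22 = \left(-2 + \frac{841}{9}\right)^{2} \cdot 37 - 22 = \left(\frac{823}{9}\right)^{2} \cdot 37 - 22 = \frac{677329}{81} \cdot 37 - 22 = \frac{25061173}{81} - 22 = \frac{25059391}{81}$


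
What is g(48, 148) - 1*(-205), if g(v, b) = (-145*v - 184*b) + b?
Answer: -33839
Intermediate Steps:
g(v, b) = -183*b - 145*v (g(v, b) = (-184*b - 145*v) + b = -183*b - 145*v)
g(48, 148) - 1*(-205) = (-183*148 - 145*48) - 1*(-205) = (-27084 - 6960) + 205 = -34044 + 205 = -33839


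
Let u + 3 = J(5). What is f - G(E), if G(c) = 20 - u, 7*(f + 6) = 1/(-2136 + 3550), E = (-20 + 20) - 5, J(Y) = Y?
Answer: -237551/9898 ≈ -24.000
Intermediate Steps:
u = 2 (u = -3 + 5 = 2)
E = -5 (E = 0 - 5 = -5)
f = -59387/9898 (f = -6 + 1/(7*(-2136 + 3550)) = -6 + (1/7)/1414 = -6 + (1/7)*(1/1414) = -6 + 1/9898 = -59387/9898 ≈ -5.9999)
G(c) = 18 (G(c) = 20 - 1*2 = 20 - 2 = 18)
f - G(E) = -59387/9898 - 1*18 = -59387/9898 - 18 = -237551/9898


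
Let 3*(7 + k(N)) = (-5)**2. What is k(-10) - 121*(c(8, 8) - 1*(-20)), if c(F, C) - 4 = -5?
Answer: -6893/3 ≈ -2297.7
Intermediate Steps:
c(F, C) = -1 (c(F, C) = 4 - 5 = -1)
k(N) = 4/3 (k(N) = -7 + (1/3)*(-5)**2 = -7 + (1/3)*25 = -7 + 25/3 = 4/3)
k(-10) - 121*(c(8, 8) - 1*(-20)) = 4/3 - 121*(-1 - 1*(-20)) = 4/3 - 121*(-1 + 20) = 4/3 - 121*19 = 4/3 - 2299 = -6893/3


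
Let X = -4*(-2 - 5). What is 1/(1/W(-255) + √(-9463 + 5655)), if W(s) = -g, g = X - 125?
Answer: 97/35829473 - 37636*I*√238/35829473 ≈ 2.7073e-6 - 0.016205*I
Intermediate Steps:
X = 28 (X = -4*(-7) = 28)
g = -97 (g = 28 - 125 = -97)
W(s) = 97 (W(s) = -1*(-97) = 97)
1/(1/W(-255) + √(-9463 + 5655)) = 1/(1/97 + √(-9463 + 5655)) = 1/(1/97 + √(-3808)) = 1/(1/97 + 4*I*√238)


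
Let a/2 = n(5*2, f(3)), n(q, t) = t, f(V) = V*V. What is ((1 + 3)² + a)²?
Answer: 1156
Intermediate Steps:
f(V) = V²
a = 18 (a = 2*3² = 2*9 = 18)
((1 + 3)² + a)² = ((1 + 3)² + 18)² = (4² + 18)² = (16 + 18)² = 34² = 1156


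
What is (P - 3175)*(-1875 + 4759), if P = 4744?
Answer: 4524996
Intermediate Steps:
(P - 3175)*(-1875 + 4759) = (4744 - 3175)*(-1875 + 4759) = 1569*2884 = 4524996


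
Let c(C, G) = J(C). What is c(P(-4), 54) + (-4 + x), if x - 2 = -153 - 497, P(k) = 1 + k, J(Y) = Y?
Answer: -655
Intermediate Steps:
c(C, G) = C
x = -648 (x = 2 + (-153 - 497) = 2 - 650 = -648)
c(P(-4), 54) + (-4 + x) = (1 - 4) + (-4 - 648) = -3 - 652 = -655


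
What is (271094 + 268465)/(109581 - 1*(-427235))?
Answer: 539559/536816 ≈ 1.0051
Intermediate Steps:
(271094 + 268465)/(109581 - 1*(-427235)) = 539559/(109581 + 427235) = 539559/536816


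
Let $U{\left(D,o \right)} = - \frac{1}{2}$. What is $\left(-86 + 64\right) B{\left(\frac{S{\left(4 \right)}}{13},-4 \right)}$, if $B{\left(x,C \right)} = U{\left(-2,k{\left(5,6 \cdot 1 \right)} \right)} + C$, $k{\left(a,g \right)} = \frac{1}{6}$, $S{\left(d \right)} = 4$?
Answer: $99$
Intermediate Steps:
$k{\left(a,g \right)} = \frac{1}{6}$
$U{\left(D,o \right)} = - \frac{1}{2}$ ($U{\left(D,o \right)} = \left(-1\right) \frac{1}{2} = - \frac{1}{2}$)
$B{\left(x,C \right)} = - \frac{1}{2} + C$
$\left(-86 + 64\right) B{\left(\frac{S{\left(4 \right)}}{13},-4 \right)} = \left(-86 + 64\right) \left(- \frac{1}{2} - 4\right) = \left(-22\right) \left(- \frac{9}{2}\right) = 99$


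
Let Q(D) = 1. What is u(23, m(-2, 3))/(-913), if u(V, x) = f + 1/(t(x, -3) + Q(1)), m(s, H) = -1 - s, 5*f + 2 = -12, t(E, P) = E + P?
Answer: 19/4565 ≈ 0.0041621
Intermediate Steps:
f = -14/5 (f = -⅖ + (⅕)*(-12) = -⅖ - 12/5 = -14/5 ≈ -2.8000)
u(V, x) = -14/5 + 1/(-2 + x) (u(V, x) = -14/5 + 1/((x - 3) + 1) = -14/5 + 1/((-3 + x) + 1) = -14/5 + 1/(-2 + x))
u(23, m(-2, 3))/(-913) = ((33 - 14*(-1 - 1*(-2)))/(5*(-2 + (-1 - 1*(-2)))))/(-913) = ((33 - 14*(-1 + 2))/(5*(-2 + (-1 + 2))))*(-1/913) = ((33 - 14*1)/(5*(-2 + 1)))*(-1/913) = ((⅕)*(33 - 14)/(-1))*(-1/913) = ((⅕)*(-1)*19)*(-1/913) = -19/5*(-1/913) = 19/4565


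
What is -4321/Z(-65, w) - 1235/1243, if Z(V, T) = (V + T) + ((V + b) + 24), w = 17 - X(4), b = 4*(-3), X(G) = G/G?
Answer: 5245033/126786 ≈ 41.369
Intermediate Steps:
X(G) = 1
b = -12
w = 16 (w = 17 - 1*1 = 17 - 1 = 16)
Z(V, T) = 12 + T + 2*V (Z(V, T) = (V + T) + ((V - 12) + 24) = (T + V) + ((-12 + V) + 24) = (T + V) + (12 + V) = 12 + T + 2*V)
-4321/Z(-65, w) - 1235/1243 = -4321/(12 + 16 + 2*(-65)) - 1235/1243 = -4321/(12 + 16 - 130) - 1235*1/1243 = -4321/(-102) - 1235/1243 = -4321*(-1/102) - 1235/1243 = 4321/102 - 1235/1243 = 5245033/126786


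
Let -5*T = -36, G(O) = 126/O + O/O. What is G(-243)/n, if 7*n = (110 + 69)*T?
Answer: 455/173988 ≈ 0.0026151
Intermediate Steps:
G(O) = 1 + 126/O (G(O) = 126/O + 1 = 1 + 126/O)
T = 36/5 (T = -1/5*(-36) = 36/5 ≈ 7.2000)
n = 6444/35 (n = ((110 + 69)*(36/5))/7 = (179*(36/5))/7 = (1/7)*(6444/5) = 6444/35 ≈ 184.11)
G(-243)/n = ((126 - 243)/(-243))/(6444/35) = -1/243*(-117)*(35/6444) = (13/27)*(35/6444) = 455/173988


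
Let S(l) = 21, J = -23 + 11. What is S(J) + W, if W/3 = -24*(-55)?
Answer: 3981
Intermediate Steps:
J = -12
W = 3960 (W = 3*(-24*(-55)) = 3*1320 = 3960)
S(J) + W = 21 + 3960 = 3981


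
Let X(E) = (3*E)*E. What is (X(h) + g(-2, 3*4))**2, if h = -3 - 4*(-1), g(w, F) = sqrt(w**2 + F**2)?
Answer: 157 + 12*sqrt(37) ≈ 229.99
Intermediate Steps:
g(w, F) = sqrt(F**2 + w**2)
h = 1 (h = -3 + 4 = 1)
X(E) = 3*E**2
(X(h) + g(-2, 3*4))**2 = (3*1**2 + sqrt((3*4)**2 + (-2)**2))**2 = (3*1 + sqrt(12**2 + 4))**2 = (3 + sqrt(144 + 4))**2 = (3 + sqrt(148))**2 = (3 + 2*sqrt(37))**2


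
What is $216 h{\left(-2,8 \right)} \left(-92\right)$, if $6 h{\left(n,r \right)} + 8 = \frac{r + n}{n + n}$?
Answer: $31464$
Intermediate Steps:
$h{\left(n,r \right)} = - \frac{4}{3} + \frac{n + r}{12 n}$ ($h{\left(n,r \right)} = - \frac{4}{3} + \frac{\left(r + n\right) \frac{1}{n + n}}{6} = - \frac{4}{3} + \frac{\left(n + r\right) \frac{1}{2 n}}{6} = - \frac{4}{3} + \frac{\frac{1}{2} \frac{1}{n} \left(n + r\right)}{6} = - \frac{4}{3} + \frac{n + r}{12 n}$)
$216 h{\left(-2,8 \right)} \left(-92\right) = 216 \frac{8 - -30}{12 \left(-2\right)} \left(-92\right) = 216 \cdot \frac{1}{12} \left(- \frac{1}{2}\right) \left(8 + 30\right) \left(-92\right) = 216 \cdot \frac{1}{12} \left(- \frac{1}{2}\right) 38 \left(-92\right) = 216 \left(- \frac{19}{12}\right) \left(-92\right) = \left(-342\right) \left(-92\right) = 31464$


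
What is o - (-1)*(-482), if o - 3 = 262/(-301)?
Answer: -144441/301 ≈ -479.87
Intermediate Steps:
o = 641/301 (o = 3 + 262/(-301) = 3 + 262*(-1/301) = 3 - 262/301 = 641/301 ≈ 2.1296)
o - (-1)*(-482) = 641/301 - (-1)*(-482) = 641/301 - 1*482 = 641/301 - 482 = -144441/301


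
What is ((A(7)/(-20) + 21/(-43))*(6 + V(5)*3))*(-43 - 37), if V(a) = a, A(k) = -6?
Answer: 13608/43 ≈ 316.46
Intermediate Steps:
((A(7)/(-20) + 21/(-43))*(6 + V(5)*3))*(-43 - 37) = ((-6/(-20) + 21/(-43))*(6 + 5*3))*(-43 - 37) = ((-6*(-1/20) + 21*(-1/43))*(6 + 15))*(-80) = ((3/10 - 21/43)*21)*(-80) = -81/430*21*(-80) = -1701/430*(-80) = 13608/43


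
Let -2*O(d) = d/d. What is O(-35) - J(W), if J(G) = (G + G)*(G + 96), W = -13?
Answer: 4315/2 ≈ 2157.5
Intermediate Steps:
J(G) = 2*G*(96 + G) (J(G) = (2*G)*(96 + G) = 2*G*(96 + G))
O(d) = -1/2 (O(d) = -d/(2*d) = -1/2*1 = -1/2)
O(-35) - J(W) = -1/2 - 2*(-13)*(96 - 13) = -1/2 - 2*(-13)*83 = -1/2 - 1*(-2158) = -1/2 + 2158 = 4315/2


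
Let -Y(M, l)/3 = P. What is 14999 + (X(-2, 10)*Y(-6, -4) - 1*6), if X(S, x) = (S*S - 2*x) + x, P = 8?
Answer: 15137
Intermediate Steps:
Y(M, l) = -24 (Y(M, l) = -3*8 = -24)
X(S, x) = S² - x (X(S, x) = (S² - 2*x) + x = S² - x)
14999 + (X(-2, 10)*Y(-6, -4) - 1*6) = 14999 + (((-2)² - 1*10)*(-24) - 1*6) = 14999 + ((4 - 10)*(-24) - 6) = 14999 + (-6*(-24) - 6) = 14999 + (144 - 6) = 14999 + 138 = 15137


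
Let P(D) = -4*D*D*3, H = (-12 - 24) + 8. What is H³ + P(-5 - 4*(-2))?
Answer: -22060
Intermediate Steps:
H = -28 (H = -36 + 8 = -28)
P(D) = -12*D² (P(D) = -4*D²*3 = -12*D²)
H³ + P(-5 - 4*(-2)) = (-28)³ - 12*(-5 - 4*(-2))² = -21952 - 12*(-5 + 8)² = -21952 - 12*3² = -21952 - 12*9 = -21952 - 108 = -22060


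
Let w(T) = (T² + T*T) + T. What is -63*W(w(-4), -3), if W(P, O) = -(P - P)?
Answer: 0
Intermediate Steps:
w(T) = T + 2*T² (w(T) = (T² + T²) + T = 2*T² + T = T + 2*T²)
W(P, O) = 0 (W(P, O) = -1*0 = 0)
-63*W(w(-4), -3) = -63*0 = 0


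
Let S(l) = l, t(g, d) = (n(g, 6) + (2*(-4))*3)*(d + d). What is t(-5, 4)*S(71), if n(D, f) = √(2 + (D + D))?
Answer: -13632 + 1136*I*√2 ≈ -13632.0 + 1606.5*I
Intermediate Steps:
n(D, f) = √(2 + 2*D)
t(g, d) = 2*d*(-24 + √(2 + 2*g)) (t(g, d) = (√(2 + 2*g) + (2*(-4))*3)*(d + d) = (√(2 + 2*g) - 8*3)*(2*d) = (√(2 + 2*g) - 24)*(2*d) = (-24 + √(2 + 2*g))*(2*d) = 2*d*(-24 + √(2 + 2*g)))
t(-5, 4)*S(71) = (2*4*(-24 + √(2 + 2*(-5))))*71 = (2*4*(-24 + √(2 - 10)))*71 = (2*4*(-24 + √(-8)))*71 = (2*4*(-24 + 2*I*√2))*71 = (-192 + 16*I*√2)*71 = -13632 + 1136*I*√2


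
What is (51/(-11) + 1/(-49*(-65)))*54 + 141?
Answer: -3830961/35035 ≈ -109.35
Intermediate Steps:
(51/(-11) + 1/(-49*(-65)))*54 + 141 = (51*(-1/11) - 1/49*(-1/65))*54 + 141 = (-51/11 + 1/3185)*54 + 141 = -162424/35035*54 + 141 = -8770896/35035 + 141 = -3830961/35035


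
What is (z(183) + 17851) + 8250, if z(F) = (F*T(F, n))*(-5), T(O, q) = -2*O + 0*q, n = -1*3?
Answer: 360991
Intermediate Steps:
n = -3
T(O, q) = -2*O (T(O, q) = -2*O + 0 = -2*O)
z(F) = 10*F**2 (z(F) = (F*(-2*F))*(-5) = -2*F**2*(-5) = 10*F**2)
(z(183) + 17851) + 8250 = (10*183**2 + 17851) + 8250 = (10*33489 + 17851) + 8250 = (334890 + 17851) + 8250 = 352741 + 8250 = 360991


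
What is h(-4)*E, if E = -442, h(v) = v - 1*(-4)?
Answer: 0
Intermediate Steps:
h(v) = 4 + v (h(v) = v + 4 = 4 + v)
h(-4)*E = (4 - 4)*(-442) = 0*(-442) = 0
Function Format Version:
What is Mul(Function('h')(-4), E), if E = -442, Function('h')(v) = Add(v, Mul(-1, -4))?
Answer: 0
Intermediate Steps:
Function('h')(v) = Add(4, v) (Function('h')(v) = Add(v, 4) = Add(4, v))
Mul(Function('h')(-4), E) = Mul(Add(4, -4), -442) = Mul(0, -442) = 0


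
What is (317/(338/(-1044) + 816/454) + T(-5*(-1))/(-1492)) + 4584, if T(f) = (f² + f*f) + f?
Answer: 1250269372565/260522596 ≈ 4799.1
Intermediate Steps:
T(f) = f + 2*f² (T(f) = (f² + f²) + f = 2*f² + f = f + 2*f²)
(317/(338/(-1044) + 816/454) + T(-5*(-1))/(-1492)) + 4584 = (317/(338/(-1044) + 816/454) + ((-5*(-1))*(1 + 2*(-5*(-1))))/(-1492)) + 4584 = (317/(338*(-1/1044) + 816*(1/454)) + (5*(1 + 2*5))*(-1/1492)) + 4584 = (317/(-169/522 + 408/227) + (5*(1 + 10))*(-1/1492)) + 4584 = (317/(174613/118494) + (5*11)*(-1/1492)) + 4584 = (317*(118494/174613) + 55*(-1/1492)) + 4584 = (37562598/174613 - 55/1492) + 4584 = 56033792501/260522596 + 4584 = 1250269372565/260522596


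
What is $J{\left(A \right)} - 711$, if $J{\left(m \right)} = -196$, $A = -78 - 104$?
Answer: $-907$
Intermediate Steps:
$A = -182$ ($A = -78 - 104 = -182$)
$J{\left(A \right)} - 711 = -196 - 711 = -907$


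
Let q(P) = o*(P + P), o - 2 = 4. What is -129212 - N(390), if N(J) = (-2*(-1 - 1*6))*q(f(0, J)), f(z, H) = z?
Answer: -129212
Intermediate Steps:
o = 6 (o = 2 + 4 = 6)
q(P) = 12*P (q(P) = 6*(P + P) = 6*(2*P) = 12*P)
N(J) = 0 (N(J) = (-2*(-1 - 1*6))*(12*0) = -2*(-1 - 6)*0 = -2*(-7)*0 = 14*0 = 0)
-129212 - N(390) = -129212 - 1*0 = -129212 + 0 = -129212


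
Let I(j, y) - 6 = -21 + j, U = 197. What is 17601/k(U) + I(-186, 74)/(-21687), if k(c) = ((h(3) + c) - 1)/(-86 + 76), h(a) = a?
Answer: -1272362957/1438571 ≈ -884.46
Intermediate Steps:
I(j, y) = -15 + j (I(j, y) = 6 + (-21 + j) = -15 + j)
k(c) = -⅕ - c/10 (k(c) = ((3 + c) - 1)/(-86 + 76) = (2 + c)/(-10) = (2 + c)*(-⅒) = -⅕ - c/10)
17601/k(U) + I(-186, 74)/(-21687) = 17601/(-⅕ - ⅒*197) + (-15 - 186)/(-21687) = 17601/(-⅕ - 197/10) - 201*(-1/21687) = 17601/(-199/10) + 67/7229 = 17601*(-10/199) + 67/7229 = -176010/199 + 67/7229 = -1272362957/1438571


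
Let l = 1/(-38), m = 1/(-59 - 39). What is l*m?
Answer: 1/3724 ≈ 0.00026853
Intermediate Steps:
m = -1/98 (m = 1/(-98) = -1/98 ≈ -0.010204)
l = -1/38 ≈ -0.026316
l*m = -1/38*(-1/98) = 1/3724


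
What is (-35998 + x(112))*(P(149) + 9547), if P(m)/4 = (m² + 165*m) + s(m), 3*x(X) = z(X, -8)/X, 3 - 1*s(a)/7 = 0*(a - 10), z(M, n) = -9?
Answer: -793353312725/112 ≈ -7.0835e+9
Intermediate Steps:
s(a) = 21 (s(a) = 21 - 0*(a - 10) = 21 - 0*(-10 + a) = 21 - 7*0 = 21 + 0 = 21)
x(X) = -3/X (x(X) = (-9/X)/3 = -3/X)
P(m) = 84 + 4*m² + 660*m (P(m) = 4*((m² + 165*m) + 21) = 4*(21 + m² + 165*m) = 84 + 4*m² + 660*m)
(-35998 + x(112))*(P(149) + 9547) = (-35998 - 3/112)*((84 + 4*149² + 660*149) + 9547) = (-35998 - 3*1/112)*((84 + 4*22201 + 98340) + 9547) = (-35998 - 3/112)*((84 + 88804 + 98340) + 9547) = -4031779*(187228 + 9547)/112 = -4031779/112*196775 = -793353312725/112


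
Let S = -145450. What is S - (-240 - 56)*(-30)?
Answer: -154330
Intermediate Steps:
S - (-240 - 56)*(-30) = -145450 - (-240 - 56)*(-30) = -145450 - (-296)*(-30) = -145450 - 1*8880 = -145450 - 8880 = -154330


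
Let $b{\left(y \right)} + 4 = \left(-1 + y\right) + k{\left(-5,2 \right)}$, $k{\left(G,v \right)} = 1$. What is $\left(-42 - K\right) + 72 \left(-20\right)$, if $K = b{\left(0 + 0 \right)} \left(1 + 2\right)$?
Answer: $-1470$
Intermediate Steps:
$b{\left(y \right)} = -4 + y$ ($b{\left(y \right)} = -4 + \left(\left(-1 + y\right) + 1\right) = -4 + y$)
$K = -12$ ($K = \left(-4 + \left(0 + 0\right)\right) \left(1 + 2\right) = \left(-4 + 0\right) 3 = \left(-4\right) 3 = -12$)
$\left(-42 - K\right) + 72 \left(-20\right) = \left(-42 - -12\right) + 72 \left(-20\right) = \left(-42 + 12\right) - 1440 = -30 - 1440 = -1470$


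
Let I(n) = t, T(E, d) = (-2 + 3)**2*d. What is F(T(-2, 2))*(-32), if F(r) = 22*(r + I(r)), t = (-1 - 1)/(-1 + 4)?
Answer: -2816/3 ≈ -938.67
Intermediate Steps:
T(E, d) = d (T(E, d) = 1**2*d = 1*d = d)
t = -2/3 ≈ -0.66667
I(n) = -2/3
F(r) = -44/3 + 22*r (F(r) = 22*(r - 2/3) = 22*(-2/3 + r) = -44/3 + 22*r)
F(T(-2, 2))*(-32) = (-44/3 + 22*2)*(-32) = (-44/3 + 44)*(-32) = (88/3)*(-32) = -2816/3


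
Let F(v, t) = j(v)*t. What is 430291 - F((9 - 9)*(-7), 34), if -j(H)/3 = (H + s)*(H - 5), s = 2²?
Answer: 428251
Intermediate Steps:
s = 4
j(H) = -3*(-5 + H)*(4 + H) (j(H) = -3*(H + 4)*(H - 5) = -3*(4 + H)*(-5 + H) = -3*(-5 + H)*(4 + H))
F(v, t) = t*(60 - 3*v² + 3*v) (F(v, t) = (60 - 3*v² + 3*v)*t = t*(60 - 3*v² + 3*v))
430291 - F((9 - 9)*(-7), 34) = 430291 - 3*34*(20 + (9 - 9)*(-7) - ((9 - 9)*(-7))²) = 430291 - 3*34*(20 + 0*(-7) - (0*(-7))²) = 430291 - 3*34*(20 + 0 - 1*0²) = 430291 - 3*34*(20 + 0 - 1*0) = 430291 - 3*34*(20 + 0 + 0) = 430291 - 3*34*20 = 430291 - 1*2040 = 430291 - 2040 = 428251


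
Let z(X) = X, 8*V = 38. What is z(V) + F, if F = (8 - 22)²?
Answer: 803/4 ≈ 200.75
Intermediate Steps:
V = 19/4 (V = (⅛)*38 = 19/4 ≈ 4.7500)
F = 196 (F = (-14)² = 196)
z(V) + F = 19/4 + 196 = 803/4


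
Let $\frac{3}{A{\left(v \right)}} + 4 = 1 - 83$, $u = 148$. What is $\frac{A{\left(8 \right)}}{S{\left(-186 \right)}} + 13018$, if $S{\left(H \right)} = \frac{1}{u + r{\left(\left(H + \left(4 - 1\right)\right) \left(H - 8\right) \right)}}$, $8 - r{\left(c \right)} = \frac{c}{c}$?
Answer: $\frac{1119083}{86} \approx 13013.0$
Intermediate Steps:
$r{\left(c \right)} = 7$ ($r{\left(c \right)} = 8 - \frac{c}{c} = 8 - 1 = 7$)
$S{\left(H \right)} = \frac{1}{155}$ ($S{\left(H \right)} = \frac{1}{148 + 7} = \frac{1}{155}$)
$A{\left(v \right)} = - \frac{3}{86}$ ($A{\left(v \right)} = \frac{3}{-4 + \left(1 - 83\right)} = \frac{3}{-4 - 82} = \frac{3}{-86} = 3 \left(- \frac{1}{86}\right) = - \frac{3}{86}$)
$\frac{A{\left(8 \right)}}{S{\left(-186 \right)}} + 13018 = - \frac{3 \frac{1}{\frac{1}{155}}}{86} + 13018 = \left(- \frac{3}{86}\right) 155 + 13018 = - \frac{465}{86} + 13018 = \frac{1119083}{86}$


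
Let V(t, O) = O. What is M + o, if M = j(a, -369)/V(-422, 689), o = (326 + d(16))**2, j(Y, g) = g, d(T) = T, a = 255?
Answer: 80587827/689 ≈ 1.1696e+5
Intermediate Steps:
o = 116964 (o = (326 + 16)**2 = 342**2 = 116964)
M = -369/689 ≈ -0.53556
M + o = -369/689 + 116964 = 80587827/689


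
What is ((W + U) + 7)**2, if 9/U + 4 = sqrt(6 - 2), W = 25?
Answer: 3025/4 ≈ 756.25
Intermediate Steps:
U = -9/2 (U = 9/(-4 + sqrt(6 - 2)) = 9/(-4 + sqrt(4)) = 9/(-4 + 2) = 9/(-2) = 9*(-1/2) = -9/2 ≈ -4.5000)
((W + U) + 7)**2 = ((25 - 9/2) + 7)**2 = (41/2 + 7)**2 = (55/2)**2 = 3025/4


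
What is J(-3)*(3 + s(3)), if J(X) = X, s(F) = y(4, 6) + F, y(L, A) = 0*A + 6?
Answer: -36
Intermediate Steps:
y(L, A) = 6 (y(L, A) = 0 + 6 = 6)
s(F) = 6 + F
J(-3)*(3 + s(3)) = -3*(3 + (6 + 3)) = -3*(3 + 9) = -3*12 = -36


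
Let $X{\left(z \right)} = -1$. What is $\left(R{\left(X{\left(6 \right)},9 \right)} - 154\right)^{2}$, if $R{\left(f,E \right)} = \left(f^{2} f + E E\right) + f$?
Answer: $5625$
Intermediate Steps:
$R{\left(f,E \right)} = f + E^{2} + f^{3}$ ($R{\left(f,E \right)} = \left(f^{3} + E^{2}\right) + f = \left(E^{2} + f^{3}\right) + f = f + E^{2} + f^{3}$)
$\left(R{\left(X{\left(6 \right)},9 \right)} - 154\right)^{2} = \left(\left(-1 + 9^{2} + \left(-1\right)^{3}\right) - 154\right)^{2} = \left(\left(-1 + 81 - 1\right) - 154\right)^{2} = \left(79 - 154\right)^{2} = \left(-75\right)^{2} = 5625$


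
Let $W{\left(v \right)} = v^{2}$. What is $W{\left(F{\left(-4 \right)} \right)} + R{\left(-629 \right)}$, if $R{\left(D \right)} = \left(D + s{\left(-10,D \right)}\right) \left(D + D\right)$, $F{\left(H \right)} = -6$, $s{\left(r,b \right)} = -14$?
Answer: $808930$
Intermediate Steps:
$R{\left(D \right)} = 2 D \left(-14 + D\right)$ ($R{\left(D \right)} = \left(D - 14\right) \left(D + D\right) = \left(-14 + D\right) 2 D = 2 D \left(-14 + D\right)$)
$W{\left(F{\left(-4 \right)} \right)} + R{\left(-629 \right)} = \left(-6\right)^{2} + 2 \left(-629\right) \left(-14 - 629\right) = 36 + 2 \left(-629\right) \left(-643\right) = 36 + 808894 = 808930$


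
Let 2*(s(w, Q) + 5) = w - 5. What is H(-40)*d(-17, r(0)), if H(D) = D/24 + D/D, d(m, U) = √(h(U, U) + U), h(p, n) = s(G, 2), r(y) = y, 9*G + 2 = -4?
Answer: -I*√282/9 ≈ -1.8659*I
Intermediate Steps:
G = -⅔ (G = -2/9 + (⅑)*(-4) = -2/9 - 4/9 = -⅔ ≈ -0.66667)
s(w, Q) = -15/2 + w/2 (s(w, Q) = -5 + (w - 5)/2 = -5 + (-5 + w)/2 = -5 + (-5/2 + w/2) = -15/2 + w/2)
h(p, n) = -47/6 (h(p, n) = -15/2 + (½)*(-⅔) = -15/2 - ⅓ = -47/6)
d(m, U) = √(-47/6 + U)
H(D) = 1 + D/24 (H(D) = D*(1/24) + 1 = D/24 + 1 = 1 + D/24)
H(-40)*d(-17, r(0)) = (1 + (1/24)*(-40))*(√(-282 + 36*0)/6) = (1 - 5/3)*(√(-282 + 0)/6) = -√(-282)/9 = -I*√282/9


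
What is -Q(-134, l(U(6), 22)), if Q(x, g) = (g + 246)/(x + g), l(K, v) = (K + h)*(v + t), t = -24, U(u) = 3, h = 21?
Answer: 99/91 ≈ 1.0879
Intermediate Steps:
l(K, v) = (-24 + v)*(21 + K) (l(K, v) = (K + 21)*(v - 24) = (21 + K)*(-24 + v) = (-24 + v)*(21 + K))
Q(x, g) = (246 + g)/(g + x)
-Q(-134, l(U(6), 22)) = -(246 + (-504 - 24*3 + 21*22 + 3*22))/((-504 - 24*3 + 21*22 + 3*22) - 134) = -(246 + (-504 - 72 + 462 + 66))/((-504 - 72 + 462 + 66) - 134) = -(246 - 48)/(-48 - 134) = -198/(-182) = -(-1)*198/182 = -1*(-99/91) = 99/91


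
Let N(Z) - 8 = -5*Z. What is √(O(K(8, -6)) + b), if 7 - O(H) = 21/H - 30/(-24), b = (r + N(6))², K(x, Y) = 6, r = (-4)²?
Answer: 3*√17/2 ≈ 6.1847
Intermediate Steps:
N(Z) = 8 - 5*Z
r = 16
b = 36 (b = (16 + (8 - 5*6))² = (16 + (8 - 30))² = (16 - 22)² = (-6)² = 36)
O(H) = 23/4 - 21/H (O(H) = 7 - (21/H - 30/(-24)) = 7 - (21/H - 30*(-1/24)) = 7 - (21/H + 5/4) = 7 - (5/4 + 21/H) = 7 + (-5/4 - 21/H) = 23/4 - 21/H)
√(O(K(8, -6)) + b) = √((23/4 - 21/6) + 36) = √((23/4 - 21*⅙) + 36) = √((23/4 - 7/2) + 36) = √(9/4 + 36) = √(153/4) = 3*√17/2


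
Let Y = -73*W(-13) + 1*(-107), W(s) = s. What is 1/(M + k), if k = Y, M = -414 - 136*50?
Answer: -1/6372 ≈ -0.00015694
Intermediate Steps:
Y = 842 (Y = -73*(-13) + 1*(-107) = 949 - 107 = 842)
M = -7214 (M = -414 - 6800 = -7214)
k = 842
1/(M + k) = 1/(-7214 + 842) = 1/(-6372) = -1/6372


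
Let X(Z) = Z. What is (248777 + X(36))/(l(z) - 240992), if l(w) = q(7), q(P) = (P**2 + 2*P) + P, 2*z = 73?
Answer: -248813/240922 ≈ -1.0328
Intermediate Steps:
z = 73/2 (z = (1/2)*73 = 73/2 ≈ 36.500)
q(P) = P**2 + 3*P
l(w) = 70 (l(w) = 7*(3 + 7) = 7*10 = 70)
(248777 + X(36))/(l(z) - 240992) = (248777 + 36)/(70 - 240992) = 248813/(-240922) = 248813*(-1/240922) = -248813/240922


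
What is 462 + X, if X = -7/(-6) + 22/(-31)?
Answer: 86017/186 ≈ 462.46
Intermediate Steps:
X = 85/186 (X = -7*(-⅙) + 22*(-1/31) = 7/6 - 22/31 = 85/186 ≈ 0.45699)
462 + X = 462 + 85/186 = 86017/186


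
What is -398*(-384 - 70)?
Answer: 180692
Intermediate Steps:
-398*(-384 - 70) = -398*(-454) = 180692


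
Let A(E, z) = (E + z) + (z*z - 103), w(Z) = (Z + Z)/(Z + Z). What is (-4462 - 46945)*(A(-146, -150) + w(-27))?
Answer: -1136197514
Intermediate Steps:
w(Z) = 1 (w(Z) = (2*Z)/((2*Z)) = (2*Z)*(1/(2*Z)) = 1)
A(E, z) = -103 + E + z + z² (A(E, z) = (E + z) + (z² - 103) = (E + z) + (-103 + z²) = -103 + E + z + z²)
(-4462 - 46945)*(A(-146, -150) + w(-27)) = (-4462 - 46945)*((-103 - 146 - 150 + (-150)²) + 1) = -51407*((-103 - 146 - 150 + 22500) + 1) = -51407*(22101 + 1) = -51407*22102 = -1136197514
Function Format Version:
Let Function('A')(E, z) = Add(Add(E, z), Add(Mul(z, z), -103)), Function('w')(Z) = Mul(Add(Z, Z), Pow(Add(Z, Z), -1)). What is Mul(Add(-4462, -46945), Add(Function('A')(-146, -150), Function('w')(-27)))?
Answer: -1136197514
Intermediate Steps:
Function('w')(Z) = 1 (Function('w')(Z) = Mul(Mul(2, Z), Pow(Mul(2, Z), -1)) = Mul(Mul(2, Z), Mul(Rational(1, 2), Pow(Z, -1))) = 1)
Function('A')(E, z) = Add(-103, E, z, Pow(z, 2)) (Function('A')(E, z) = Add(Add(E, z), Add(Pow(z, 2), -103)) = Add(Add(E, z), Add(-103, Pow(z, 2))) = Add(-103, E, z, Pow(z, 2)))
Mul(Add(-4462, -46945), Add(Function('A')(-146, -150), Function('w')(-27))) = Mul(Add(-4462, -46945), Add(Add(-103, -146, -150, Pow(-150, 2)), 1)) = Mul(-51407, Add(Add(-103, -146, -150, 22500), 1)) = Mul(-51407, Add(22101, 1)) = Mul(-51407, 22102) = -1136197514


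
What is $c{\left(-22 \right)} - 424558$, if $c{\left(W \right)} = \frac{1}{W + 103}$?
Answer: $- \frac{34389197}{81} \approx -4.2456 \cdot 10^{5}$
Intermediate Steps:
$c{\left(W \right)} = \frac{1}{103 + W}$
$c{\left(-22 \right)} - 424558 = \frac{1}{103 - 22} - 424558 = \frac{1}{81} - 424558 = - \frac{34389197}{81}$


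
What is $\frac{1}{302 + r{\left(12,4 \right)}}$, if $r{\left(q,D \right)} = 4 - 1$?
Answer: $\frac{1}{305} \approx 0.0032787$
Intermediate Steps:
$r{\left(q,D \right)} = 3$
$\frac{1}{302 + r{\left(12,4 \right)}} = \frac{1}{302 + 3} = \frac{1}{305}$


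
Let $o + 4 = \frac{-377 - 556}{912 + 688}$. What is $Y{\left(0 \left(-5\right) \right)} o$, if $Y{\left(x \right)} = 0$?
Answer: $0$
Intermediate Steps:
$o = - \frac{7333}{1600}$ ($o = -4 + \frac{-377 - 556}{912 + 688} = -4 - \frac{933}{1600} = - \frac{7333}{1600} \approx -4.5831$)
$Y{\left(0 \left(-5\right) \right)} o = 0 \left(- \frac{7333}{1600}\right) = 0$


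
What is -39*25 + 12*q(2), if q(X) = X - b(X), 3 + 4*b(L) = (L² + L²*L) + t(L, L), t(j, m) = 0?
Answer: -978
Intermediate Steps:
b(L) = -¾ + L²/4 + L³/4 (b(L) = -¾ + ((L² + L²*L) + 0)/4 = -¾ + ((L² + L³) + 0)/4 = -¾ + (L² + L³)/4 = -¾ + (L²/4 + L³/4) = -¾ + L²/4 + L³/4)
q(X) = ¾ + X - X²/4 - X³/4 (q(X) = X - (-¾ + X²/4 + X³/4) = X + (¾ - X²/4 - X³/4) = ¾ + X - X²/4 - X³/4)
-39*25 + 12*q(2) = -39*25 + 12*(¾ + 2 - ¼*2² - ¼*2³) = -975 + 12*(¾ + 2 - ¼*4 - ¼*8) = -975 + 12*(¾ + 2 - 1 - 2) = -975 + 12*(-¼) = -975 - 3 = -978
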